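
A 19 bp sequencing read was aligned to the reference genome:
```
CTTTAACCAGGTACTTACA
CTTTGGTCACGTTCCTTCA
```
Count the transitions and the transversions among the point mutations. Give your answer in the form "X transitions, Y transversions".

4 transitions, 3 transversions

Transitions (purine↔purine or pyrimidine↔pyrimidine): 5 A→G, 6 A→G, 7 C→T, 15 T→C.
Transversions (purine↔pyrimidine): 10 G→C, 13 A→T, 17 A→T.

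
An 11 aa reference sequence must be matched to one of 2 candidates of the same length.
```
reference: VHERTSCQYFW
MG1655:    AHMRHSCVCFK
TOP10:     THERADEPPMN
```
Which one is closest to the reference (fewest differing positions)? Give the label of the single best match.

Hamming distances to reference — MG1655: 6; TOP10: 8.
Smallest is MG1655 with 6 mismatches.

MG1655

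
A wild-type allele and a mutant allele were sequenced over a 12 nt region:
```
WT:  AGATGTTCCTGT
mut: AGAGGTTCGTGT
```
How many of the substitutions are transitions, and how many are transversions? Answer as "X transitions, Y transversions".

0 transitions, 2 transversions

Mismatches (1-based):
base 4: T→G (pyrimidine→purine, transversion)
base 9: C→G (pyrimidine→purine, transversion)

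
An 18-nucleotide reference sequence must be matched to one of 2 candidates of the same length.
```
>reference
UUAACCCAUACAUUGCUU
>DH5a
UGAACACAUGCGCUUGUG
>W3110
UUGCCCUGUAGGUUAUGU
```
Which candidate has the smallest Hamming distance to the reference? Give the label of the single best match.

Hamming distances to reference — DH5a: 8; W3110: 9.
Smallest is DH5a with 8 mismatches.

DH5a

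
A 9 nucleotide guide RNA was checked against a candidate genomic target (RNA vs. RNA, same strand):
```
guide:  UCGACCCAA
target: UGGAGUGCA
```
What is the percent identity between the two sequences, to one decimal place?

44.4%

5 positions differ (2, 5, 6, 7, 8), so 4 of 9 match: 4/9 = 44.44%.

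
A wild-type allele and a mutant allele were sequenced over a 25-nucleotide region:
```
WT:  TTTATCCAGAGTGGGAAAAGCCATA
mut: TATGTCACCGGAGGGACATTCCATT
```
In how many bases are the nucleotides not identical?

11

Comparing position by position, 11 bases differ: 2 (T/A), 4 (A/G), 7 (C/A), 8 (A/C), 9 (G/C), 10 (A/G), 12 (T/A), 17 (A/C), 19 (A/T), 20 (G/T), 25 (A/T).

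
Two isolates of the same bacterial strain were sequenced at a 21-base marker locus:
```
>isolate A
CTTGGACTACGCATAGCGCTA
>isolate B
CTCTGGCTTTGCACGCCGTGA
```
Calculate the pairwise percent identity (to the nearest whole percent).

10 positions differ (3, 4, 6, 9, 10, 14, 15, 16, 19, 20), so 11 of 21 match: 11/21 = 52.38%.

52%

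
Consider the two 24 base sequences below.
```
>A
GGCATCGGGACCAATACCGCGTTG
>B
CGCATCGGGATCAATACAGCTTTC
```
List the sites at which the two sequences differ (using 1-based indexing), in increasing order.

1, 11, 18, 21, 24

Scanning 1-based: 1: G/C; 11: C/T; 18: C/A; 21: G/T; 24: G/C.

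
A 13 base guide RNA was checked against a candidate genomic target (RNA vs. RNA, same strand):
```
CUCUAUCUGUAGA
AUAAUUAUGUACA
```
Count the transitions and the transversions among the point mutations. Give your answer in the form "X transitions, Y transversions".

Mismatches (1-based):
position 1: C→A (pyrimidine→purine, transversion)
position 3: C→A (pyrimidine→purine, transversion)
position 4: U→A (pyrimidine→purine, transversion)
position 5: A→U (purine→pyrimidine, transversion)
position 7: C→A (pyrimidine→purine, transversion)
position 12: G→C (purine→pyrimidine, transversion)

0 transitions, 6 transversions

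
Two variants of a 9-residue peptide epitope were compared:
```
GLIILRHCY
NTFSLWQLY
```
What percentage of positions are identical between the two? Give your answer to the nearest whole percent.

22%

Mismatches at positions 1, 2, 3, 4, 6, 7, 8 (1-based): 7 of 9.
Identical positions: 2/9 = 22.22% → 22%.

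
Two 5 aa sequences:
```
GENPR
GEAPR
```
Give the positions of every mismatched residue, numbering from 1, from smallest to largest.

Differences at position 3 (N→A).

3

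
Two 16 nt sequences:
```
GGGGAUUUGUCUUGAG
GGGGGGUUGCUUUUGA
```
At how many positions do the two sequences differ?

7

Comparing position by position, 7 positions differ: 5 (A/G), 6 (U/G), 10 (U/C), 11 (C/U), 14 (G/U), 15 (A/G), 16 (G/A).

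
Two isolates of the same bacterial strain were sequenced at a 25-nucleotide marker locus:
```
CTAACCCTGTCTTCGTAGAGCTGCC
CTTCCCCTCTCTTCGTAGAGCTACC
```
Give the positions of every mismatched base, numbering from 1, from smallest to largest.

3, 4, 9, 23

Differences at position 3 (A→T), position 4 (A→C), position 9 (G→C), position 23 (G→A).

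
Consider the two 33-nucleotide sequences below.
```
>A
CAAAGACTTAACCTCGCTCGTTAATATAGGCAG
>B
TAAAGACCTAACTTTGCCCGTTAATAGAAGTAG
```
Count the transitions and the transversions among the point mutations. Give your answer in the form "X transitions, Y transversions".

Transitions (purine↔purine or pyrimidine↔pyrimidine): 1 C→T, 8 T→C, 13 C→T, 15 C→T, 18 T→C, 29 G→A, 31 C→T.
Transversions (purine↔pyrimidine): 27 T→G.

7 transitions, 1 transversion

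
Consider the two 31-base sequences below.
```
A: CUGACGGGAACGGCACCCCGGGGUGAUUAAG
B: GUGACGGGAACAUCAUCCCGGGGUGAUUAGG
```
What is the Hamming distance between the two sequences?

5

Comparing position by position, 5 sites differ: 1 (C/G), 12 (G/A), 13 (G/U), 16 (C/U), 30 (A/G).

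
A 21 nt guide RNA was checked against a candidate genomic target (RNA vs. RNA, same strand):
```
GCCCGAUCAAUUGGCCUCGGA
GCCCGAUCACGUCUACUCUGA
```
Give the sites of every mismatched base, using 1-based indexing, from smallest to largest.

10, 11, 13, 14, 15, 19

Differences at site 10 (A→C), site 11 (U→G), site 13 (G→C), site 14 (G→U), site 15 (C→A), site 19 (G→U).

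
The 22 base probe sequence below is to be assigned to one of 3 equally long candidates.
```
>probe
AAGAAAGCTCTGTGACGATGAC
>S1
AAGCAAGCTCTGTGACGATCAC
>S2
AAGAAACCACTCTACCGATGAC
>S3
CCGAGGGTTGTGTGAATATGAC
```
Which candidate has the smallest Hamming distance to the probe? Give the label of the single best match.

S1

Hamming distances to probe — S1: 2; S2: 5; S3: 8.
Smallest is S1 with 2 mismatches.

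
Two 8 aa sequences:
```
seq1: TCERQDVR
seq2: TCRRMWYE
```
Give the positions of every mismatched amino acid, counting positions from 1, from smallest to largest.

3, 5, 6, 7, 8

Scanning 1-based: 3: E/R; 5: Q/M; 6: D/W; 7: V/Y; 8: R/E.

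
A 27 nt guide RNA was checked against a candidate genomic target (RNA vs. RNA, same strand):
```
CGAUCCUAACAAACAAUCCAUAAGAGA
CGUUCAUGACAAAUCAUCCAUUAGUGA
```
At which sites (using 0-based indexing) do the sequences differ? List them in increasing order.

2, 5, 7, 13, 14, 21, 24

Differences at site 2 (A→U), site 5 (C→A), site 7 (A→G), site 13 (C→U), site 14 (A→C), site 21 (A→U), site 24 (A→U).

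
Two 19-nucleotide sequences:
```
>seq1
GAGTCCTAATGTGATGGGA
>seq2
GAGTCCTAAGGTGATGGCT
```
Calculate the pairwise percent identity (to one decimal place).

84.2%

3 positions differ (10, 18, 19), so 16 of 19 match: 16/19 = 84.21%.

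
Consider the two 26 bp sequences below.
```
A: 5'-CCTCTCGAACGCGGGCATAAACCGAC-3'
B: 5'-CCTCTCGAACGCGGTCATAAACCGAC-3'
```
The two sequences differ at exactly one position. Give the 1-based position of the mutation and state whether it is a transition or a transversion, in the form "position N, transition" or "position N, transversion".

position 15, transversion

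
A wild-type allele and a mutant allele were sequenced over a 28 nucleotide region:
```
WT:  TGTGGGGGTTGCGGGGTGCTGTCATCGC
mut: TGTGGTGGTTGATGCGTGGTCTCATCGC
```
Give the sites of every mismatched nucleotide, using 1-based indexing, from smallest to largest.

Differences at site 6 (G→T), site 12 (C→A), site 13 (G→T), site 15 (G→C), site 19 (C→G), site 21 (G→C).

6, 12, 13, 15, 19, 21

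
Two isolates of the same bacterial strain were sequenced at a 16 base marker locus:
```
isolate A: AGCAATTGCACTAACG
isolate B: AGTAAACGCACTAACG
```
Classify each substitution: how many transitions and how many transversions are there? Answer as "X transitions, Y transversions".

2 transitions, 1 transversion

Transitions (purine↔purine or pyrimidine↔pyrimidine): 3 C→T, 7 T→C.
Transversions (purine↔pyrimidine): 6 T→A.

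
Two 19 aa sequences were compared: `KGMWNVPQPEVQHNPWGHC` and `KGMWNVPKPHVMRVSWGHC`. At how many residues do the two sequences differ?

6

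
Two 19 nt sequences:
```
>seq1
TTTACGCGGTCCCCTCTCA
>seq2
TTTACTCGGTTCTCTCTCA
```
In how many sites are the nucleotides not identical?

The sequences differ at sites 6, 11, 13 (1-based) — 3 in total.

3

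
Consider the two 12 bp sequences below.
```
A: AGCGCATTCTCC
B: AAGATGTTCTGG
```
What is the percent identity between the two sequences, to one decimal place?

7 positions differ (2, 3, 4, 5, 6, 11, 12), so 5 of 12 match: 5/12 = 41.67%.

41.7%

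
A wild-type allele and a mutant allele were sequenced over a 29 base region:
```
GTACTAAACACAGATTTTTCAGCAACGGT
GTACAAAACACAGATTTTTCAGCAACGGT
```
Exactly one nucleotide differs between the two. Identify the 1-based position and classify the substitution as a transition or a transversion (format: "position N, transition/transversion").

position 5, transversion

Position 5 changes T→A. T is a pyrimidine and A is a purine, so this is a transversion.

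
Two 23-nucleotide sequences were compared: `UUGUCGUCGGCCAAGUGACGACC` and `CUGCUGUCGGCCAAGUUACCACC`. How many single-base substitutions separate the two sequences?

5

Comparing position by position, 5 positions differ: 1 (U/C), 4 (U/C), 5 (C/U), 17 (G/U), 20 (G/C).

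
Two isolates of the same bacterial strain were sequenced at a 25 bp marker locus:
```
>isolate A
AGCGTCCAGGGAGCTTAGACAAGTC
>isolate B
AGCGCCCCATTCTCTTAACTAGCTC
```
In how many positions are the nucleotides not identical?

12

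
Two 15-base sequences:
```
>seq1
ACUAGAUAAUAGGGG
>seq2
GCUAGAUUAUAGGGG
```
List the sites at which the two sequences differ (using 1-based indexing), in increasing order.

1, 8

Scanning 1-based: 1: A/G; 8: A/U.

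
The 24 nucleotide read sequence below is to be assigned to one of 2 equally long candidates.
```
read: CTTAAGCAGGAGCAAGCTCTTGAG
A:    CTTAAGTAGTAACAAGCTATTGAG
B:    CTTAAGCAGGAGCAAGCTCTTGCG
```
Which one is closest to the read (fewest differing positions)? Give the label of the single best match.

B

Hamming distances to read — A: 4; B: 1.
Smallest is B with 1 mismatch.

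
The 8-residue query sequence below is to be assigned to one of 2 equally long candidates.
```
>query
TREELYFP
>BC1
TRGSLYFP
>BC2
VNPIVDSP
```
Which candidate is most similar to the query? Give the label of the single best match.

BC1

Hamming distances to query — BC1: 2; BC2: 7.
Smallest is BC1 with 2 mismatches.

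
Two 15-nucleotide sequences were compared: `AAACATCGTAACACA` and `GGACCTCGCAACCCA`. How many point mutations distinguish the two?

5

Mismatches (1-based): position 1: A→G; position 2: A→G; position 5: A→C; position 9: T→C; position 13: A→C.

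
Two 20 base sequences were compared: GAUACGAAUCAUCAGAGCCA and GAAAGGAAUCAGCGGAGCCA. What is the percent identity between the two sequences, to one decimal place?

4 positions differ (3, 5, 12, 14), so 16 of 20 match: 16/20 = 80%.

80.0%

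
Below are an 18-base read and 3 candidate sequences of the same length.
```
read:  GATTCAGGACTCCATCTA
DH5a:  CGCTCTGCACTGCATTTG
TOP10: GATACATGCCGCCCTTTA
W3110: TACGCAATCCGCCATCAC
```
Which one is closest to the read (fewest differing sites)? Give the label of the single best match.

TOP10

DH5a differs at 8 sites; TOP10 differs at 6 sites; W3110 differs at 9 sites. The closest is TOP10.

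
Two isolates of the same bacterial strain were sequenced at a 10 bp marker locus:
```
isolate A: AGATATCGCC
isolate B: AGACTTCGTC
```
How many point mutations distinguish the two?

Comparing position by position, 3 positions differ: 4 (T/C), 5 (A/T), 9 (C/T).

3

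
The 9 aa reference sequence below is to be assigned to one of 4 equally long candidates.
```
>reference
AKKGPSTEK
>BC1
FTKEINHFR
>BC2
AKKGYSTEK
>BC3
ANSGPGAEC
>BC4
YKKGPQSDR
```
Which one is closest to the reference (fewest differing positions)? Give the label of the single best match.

BC2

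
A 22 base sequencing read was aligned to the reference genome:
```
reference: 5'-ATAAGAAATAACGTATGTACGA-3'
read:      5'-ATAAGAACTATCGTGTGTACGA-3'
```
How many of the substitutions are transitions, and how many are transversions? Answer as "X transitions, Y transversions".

1 transition, 2 transversions

Transitions (purine↔purine or pyrimidine↔pyrimidine): 15 A→G.
Transversions (purine↔pyrimidine): 8 A→C, 11 A→T.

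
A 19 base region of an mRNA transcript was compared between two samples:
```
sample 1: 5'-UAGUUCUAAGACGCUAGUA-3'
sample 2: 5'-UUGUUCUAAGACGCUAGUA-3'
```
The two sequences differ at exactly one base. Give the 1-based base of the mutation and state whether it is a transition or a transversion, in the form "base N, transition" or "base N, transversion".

The sequences differ only at base 2: A→U (purine→pyrimidine), a transversion.

base 2, transversion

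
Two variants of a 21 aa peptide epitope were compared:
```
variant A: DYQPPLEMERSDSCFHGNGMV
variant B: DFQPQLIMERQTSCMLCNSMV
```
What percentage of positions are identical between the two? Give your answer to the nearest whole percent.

57%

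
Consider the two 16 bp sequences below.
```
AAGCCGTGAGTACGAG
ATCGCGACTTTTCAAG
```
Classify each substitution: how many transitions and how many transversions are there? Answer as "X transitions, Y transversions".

Transitions (purine↔purine or pyrimidine↔pyrimidine): 14 G→A.
Transversions (purine↔pyrimidine): 2 A→T, 3 G→C, 4 C→G, 7 T→A, 8 G→C, 9 A→T, 10 G→T, 12 A→T.

1 transition, 8 transversions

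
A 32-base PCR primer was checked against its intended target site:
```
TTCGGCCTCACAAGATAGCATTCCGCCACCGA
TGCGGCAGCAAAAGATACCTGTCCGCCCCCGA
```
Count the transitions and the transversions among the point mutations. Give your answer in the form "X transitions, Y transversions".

0 transitions, 8 transversions

Mismatches (1-based):
position 2: T→G (pyrimidine→purine, transversion)
position 7: C→A (pyrimidine→purine, transversion)
position 8: T→G (pyrimidine→purine, transversion)
position 11: C→A (pyrimidine→purine, transversion)
position 18: G→C (purine→pyrimidine, transversion)
position 20: A→T (purine→pyrimidine, transversion)
position 21: T→G (pyrimidine→purine, transversion)
position 28: A→C (purine→pyrimidine, transversion)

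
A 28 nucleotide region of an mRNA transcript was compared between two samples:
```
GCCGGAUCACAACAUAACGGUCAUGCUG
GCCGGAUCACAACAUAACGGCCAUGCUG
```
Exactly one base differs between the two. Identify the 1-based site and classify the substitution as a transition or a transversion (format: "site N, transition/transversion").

site 21, transition

The sequences differ only at site 21: U→C (pyrimidine→pyrimidine), a transition.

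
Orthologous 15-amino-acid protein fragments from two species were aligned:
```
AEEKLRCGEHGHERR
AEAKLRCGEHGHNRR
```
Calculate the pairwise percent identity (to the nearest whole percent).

87%

Mismatches at positions 3, 13 (1-based): 2 of 15.
Identical positions: 13/15 = 86.67% → 87%.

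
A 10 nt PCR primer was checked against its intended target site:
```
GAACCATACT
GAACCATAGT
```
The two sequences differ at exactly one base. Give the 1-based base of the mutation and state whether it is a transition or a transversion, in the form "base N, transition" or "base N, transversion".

base 9, transversion

The sequences differ only at base 9: C→G (pyrimidine→purine), a transversion.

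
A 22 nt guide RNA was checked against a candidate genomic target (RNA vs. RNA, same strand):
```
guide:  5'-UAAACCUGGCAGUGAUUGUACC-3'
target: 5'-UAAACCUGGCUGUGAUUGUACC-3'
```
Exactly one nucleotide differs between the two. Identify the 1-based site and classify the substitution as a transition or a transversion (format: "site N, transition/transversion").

site 11, transversion

Site 11 changes A→U. A is a purine and U is a pyrimidine, so this is a transversion.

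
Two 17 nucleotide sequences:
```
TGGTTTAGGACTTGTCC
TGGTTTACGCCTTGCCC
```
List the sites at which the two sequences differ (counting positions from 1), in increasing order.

8, 10, 15

Differences at site 8 (G→C), site 10 (A→C), site 15 (T→C).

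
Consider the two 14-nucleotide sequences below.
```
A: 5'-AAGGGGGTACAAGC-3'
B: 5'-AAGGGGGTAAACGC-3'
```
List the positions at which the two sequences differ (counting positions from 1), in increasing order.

Scanning 1-based: 10: C/A; 12: A/C.

10, 12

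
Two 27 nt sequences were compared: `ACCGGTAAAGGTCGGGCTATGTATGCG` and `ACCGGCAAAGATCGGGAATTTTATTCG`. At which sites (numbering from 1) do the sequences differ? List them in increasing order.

6, 11, 17, 18, 19, 21, 25

Scanning 1-based: 6: T/C; 11: G/A; 17: C/A; 18: T/A; 19: A/T; 21: G/T; 25: G/T.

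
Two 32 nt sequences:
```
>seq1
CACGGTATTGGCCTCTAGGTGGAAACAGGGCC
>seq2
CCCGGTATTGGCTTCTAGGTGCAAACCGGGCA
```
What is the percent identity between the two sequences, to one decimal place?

84.4%

Mismatches at positions 2, 13, 22, 27, 32 (1-based): 5 of 32.
Identical positions: 27/32 = 84.38% → 84.4%.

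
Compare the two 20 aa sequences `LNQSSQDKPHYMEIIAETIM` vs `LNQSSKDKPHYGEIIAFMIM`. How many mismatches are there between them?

4

Comparing position by position, 4 positions differ: 6 (Q/K), 12 (M/G), 17 (E/F), 18 (T/M).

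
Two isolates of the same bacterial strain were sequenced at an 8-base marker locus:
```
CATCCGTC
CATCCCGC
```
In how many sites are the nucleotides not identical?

2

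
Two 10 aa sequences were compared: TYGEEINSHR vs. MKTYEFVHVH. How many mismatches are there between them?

The sequences differ at residues 1, 2, 3, 4, 6, 7, 8, 9, 10 (1-based) — 9 in total.

9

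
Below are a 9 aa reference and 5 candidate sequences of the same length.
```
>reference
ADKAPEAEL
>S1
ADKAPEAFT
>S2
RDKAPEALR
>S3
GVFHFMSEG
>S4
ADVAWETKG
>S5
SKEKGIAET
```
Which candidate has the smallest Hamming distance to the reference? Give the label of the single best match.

S1

Hamming distances to reference — S1: 2; S2: 3; S3: 8; S4: 5; S5: 7.
Smallest is S1 with 2 mismatches.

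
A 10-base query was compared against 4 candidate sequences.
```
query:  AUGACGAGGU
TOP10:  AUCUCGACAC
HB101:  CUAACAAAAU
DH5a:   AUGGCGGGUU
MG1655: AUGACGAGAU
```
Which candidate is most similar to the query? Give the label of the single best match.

MG1655

TOP10 differs at 5 bases; HB101 differs at 5 bases; DH5a differs at 3 bases; MG1655 differs at 1 base. The closest is MG1655.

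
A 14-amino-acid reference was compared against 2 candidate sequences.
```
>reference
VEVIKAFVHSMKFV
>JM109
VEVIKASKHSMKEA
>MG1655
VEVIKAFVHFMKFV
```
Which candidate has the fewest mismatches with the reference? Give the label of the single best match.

MG1655

Hamming distances to reference — JM109: 4; MG1655: 1.
Smallest is MG1655 with 1 mismatch.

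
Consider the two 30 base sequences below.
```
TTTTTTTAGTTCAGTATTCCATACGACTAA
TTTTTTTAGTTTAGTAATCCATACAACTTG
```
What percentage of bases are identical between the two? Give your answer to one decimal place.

83.3%

5 positions differ (12, 17, 25, 29, 30), so 25 of 30 match: 25/30 = 83.33%.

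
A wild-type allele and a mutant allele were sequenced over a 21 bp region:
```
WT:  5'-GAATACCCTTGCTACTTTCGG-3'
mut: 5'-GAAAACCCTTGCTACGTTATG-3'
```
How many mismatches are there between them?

4

Comparing position by position, 4 positions differ: 4 (T/A), 16 (T/G), 19 (C/A), 20 (G/T).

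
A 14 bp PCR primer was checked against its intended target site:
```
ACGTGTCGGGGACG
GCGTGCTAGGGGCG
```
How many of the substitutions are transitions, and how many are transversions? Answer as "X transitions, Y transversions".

5 transitions, 0 transversions

Transitions (purine↔purine or pyrimidine↔pyrimidine): 1 A→G, 6 T→C, 7 C→T, 8 G→A, 12 A→G.
Transversions (purine↔pyrimidine): none.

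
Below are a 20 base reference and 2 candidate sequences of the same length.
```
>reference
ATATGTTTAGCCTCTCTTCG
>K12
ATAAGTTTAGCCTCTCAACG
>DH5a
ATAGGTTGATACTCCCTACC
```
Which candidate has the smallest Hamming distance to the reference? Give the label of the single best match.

K12 differs at 3 positions; DH5a differs at 7 positions. The closest is K12.

K12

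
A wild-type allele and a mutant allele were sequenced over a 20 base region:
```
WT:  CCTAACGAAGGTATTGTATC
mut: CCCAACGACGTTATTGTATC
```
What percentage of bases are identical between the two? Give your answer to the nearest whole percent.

85%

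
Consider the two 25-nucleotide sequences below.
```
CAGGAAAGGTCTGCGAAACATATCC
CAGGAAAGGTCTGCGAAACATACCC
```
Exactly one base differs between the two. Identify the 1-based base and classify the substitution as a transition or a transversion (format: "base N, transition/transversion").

The sequences differ only at base 23: T→C (pyrimidine→pyrimidine), a transition.

base 23, transition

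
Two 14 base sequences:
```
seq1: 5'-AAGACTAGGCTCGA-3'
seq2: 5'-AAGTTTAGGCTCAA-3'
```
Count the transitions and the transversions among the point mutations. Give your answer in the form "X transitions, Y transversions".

Transitions (purine↔purine or pyrimidine↔pyrimidine): 5 C→T, 13 G→A.
Transversions (purine↔pyrimidine): 4 A→T.

2 transitions, 1 transversion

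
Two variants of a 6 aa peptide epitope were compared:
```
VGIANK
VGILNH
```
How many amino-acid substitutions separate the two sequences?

Mismatches (1-based): position 4: A→L; position 6: K→H.

2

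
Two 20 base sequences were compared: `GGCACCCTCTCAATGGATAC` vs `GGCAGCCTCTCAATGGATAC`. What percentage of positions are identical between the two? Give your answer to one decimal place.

Mismatch at position 5 (1-based): 1 of 20.
Identical positions: 19/20 = 95% → 95.0%.

95.0%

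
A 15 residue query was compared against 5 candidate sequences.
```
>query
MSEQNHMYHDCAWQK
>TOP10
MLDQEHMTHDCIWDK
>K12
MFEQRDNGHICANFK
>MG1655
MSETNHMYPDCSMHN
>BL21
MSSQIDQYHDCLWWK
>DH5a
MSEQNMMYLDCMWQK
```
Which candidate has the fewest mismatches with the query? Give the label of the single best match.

Hamming distances to query — TOP10: 6; K12: 8; MG1655: 6; BL21: 6; DH5a: 3.
Smallest is DH5a with 3 mismatches.

DH5a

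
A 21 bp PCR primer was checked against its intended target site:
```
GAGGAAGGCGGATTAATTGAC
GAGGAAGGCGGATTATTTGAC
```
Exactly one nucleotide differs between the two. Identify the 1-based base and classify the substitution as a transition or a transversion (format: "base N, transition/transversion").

base 16, transversion

Base 16 changes A→T. A is a purine and T is a pyrimidine, so this is a transversion.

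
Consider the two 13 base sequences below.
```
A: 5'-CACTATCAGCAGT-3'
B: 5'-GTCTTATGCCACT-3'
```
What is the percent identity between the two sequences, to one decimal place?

38.5%

8 positions differ (1, 2, 5, 6, 7, 8, 9, 12), so 5 of 13 match: 5/13 = 38.46%.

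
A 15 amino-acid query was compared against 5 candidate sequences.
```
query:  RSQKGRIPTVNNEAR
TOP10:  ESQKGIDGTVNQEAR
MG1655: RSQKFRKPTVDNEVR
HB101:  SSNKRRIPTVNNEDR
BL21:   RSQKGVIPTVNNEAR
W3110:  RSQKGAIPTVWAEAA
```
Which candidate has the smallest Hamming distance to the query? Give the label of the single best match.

BL21

TOP10 differs at 5 residues; MG1655 differs at 4 residues; HB101 differs at 4 residues; BL21 differs at 1 residue; W3110 differs at 4 residues. The closest is BL21.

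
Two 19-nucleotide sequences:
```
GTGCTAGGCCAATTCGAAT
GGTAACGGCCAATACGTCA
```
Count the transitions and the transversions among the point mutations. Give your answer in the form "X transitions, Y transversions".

Transitions (purine↔purine or pyrimidine↔pyrimidine): none.
Transversions (purine↔pyrimidine): 2 T→G, 3 G→T, 4 C→A, 5 T→A, 6 A→C, 14 T→A, 17 A→T, 18 A→C, 19 T→A.

0 transitions, 9 transversions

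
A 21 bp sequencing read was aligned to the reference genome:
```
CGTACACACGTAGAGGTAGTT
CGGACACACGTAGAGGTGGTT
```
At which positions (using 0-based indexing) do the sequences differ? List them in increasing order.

2, 17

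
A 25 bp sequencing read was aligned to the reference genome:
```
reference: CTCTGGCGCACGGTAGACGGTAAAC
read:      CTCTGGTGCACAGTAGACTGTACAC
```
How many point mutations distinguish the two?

4

Mismatches (1-based): base 7: C→T; base 12: G→A; base 19: G→T; base 23: A→C.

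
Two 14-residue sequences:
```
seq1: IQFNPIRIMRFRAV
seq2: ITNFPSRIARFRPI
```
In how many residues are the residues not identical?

Mismatches (1-based): residue 2: Q→T; residue 3: F→N; residue 4: N→F; residue 6: I→S; residue 9: M→A; residue 13: A→P; residue 14: V→I.

7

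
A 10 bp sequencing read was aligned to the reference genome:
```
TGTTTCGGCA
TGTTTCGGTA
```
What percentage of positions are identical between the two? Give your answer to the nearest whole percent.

90%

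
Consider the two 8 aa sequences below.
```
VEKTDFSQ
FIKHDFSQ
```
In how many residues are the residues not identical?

3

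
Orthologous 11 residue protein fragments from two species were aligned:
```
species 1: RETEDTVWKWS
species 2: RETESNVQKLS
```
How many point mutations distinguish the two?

4

The sequences differ at residues 5, 6, 8, 10 (1-based) — 4 in total.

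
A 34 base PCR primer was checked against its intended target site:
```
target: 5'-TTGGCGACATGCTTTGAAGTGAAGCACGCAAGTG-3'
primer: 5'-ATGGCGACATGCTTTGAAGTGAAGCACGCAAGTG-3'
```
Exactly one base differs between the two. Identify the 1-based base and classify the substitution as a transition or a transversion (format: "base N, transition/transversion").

The sequences differ only at base 1: T→A (pyrimidine→purine), a transversion.

base 1, transversion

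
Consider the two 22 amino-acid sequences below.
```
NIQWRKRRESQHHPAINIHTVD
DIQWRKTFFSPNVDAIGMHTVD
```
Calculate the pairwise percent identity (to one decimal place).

Mismatches at positions 1, 7, 8, 9, 11, 12, 13, 14, 17, 18 (1-based): 10 of 22.
Identical positions: 12/22 = 54.55% → 54.5%.

54.5%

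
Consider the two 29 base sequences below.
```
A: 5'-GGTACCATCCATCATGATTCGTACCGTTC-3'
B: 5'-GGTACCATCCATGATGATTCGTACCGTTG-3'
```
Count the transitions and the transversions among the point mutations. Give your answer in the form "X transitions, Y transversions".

Transitions (purine↔purine or pyrimidine↔pyrimidine): none.
Transversions (purine↔pyrimidine): 13 C→G, 29 C→G.

0 transitions, 2 transversions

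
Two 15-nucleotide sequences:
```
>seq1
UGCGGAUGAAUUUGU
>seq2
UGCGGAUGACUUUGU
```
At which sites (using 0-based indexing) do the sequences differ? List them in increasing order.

Scanning 0-based: 9: A/C.

9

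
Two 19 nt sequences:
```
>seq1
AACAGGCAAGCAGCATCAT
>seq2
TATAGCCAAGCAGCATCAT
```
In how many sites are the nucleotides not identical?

3

Comparing position by position, 3 sites differ: 1 (A/T), 3 (C/T), 6 (G/C).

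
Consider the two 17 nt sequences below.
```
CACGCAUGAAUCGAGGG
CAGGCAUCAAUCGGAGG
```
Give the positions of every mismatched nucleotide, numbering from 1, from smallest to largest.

Scanning 1-based: 3: C/G; 8: G/C; 14: A/G; 15: G/A.

3, 8, 14, 15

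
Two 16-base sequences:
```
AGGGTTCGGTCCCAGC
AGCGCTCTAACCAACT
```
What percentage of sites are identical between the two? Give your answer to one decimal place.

50.0%

8 positions differ (3, 5, 8, 9, 10, 13, 15, 16), so 8 of 16 match: 8/16 = 50%.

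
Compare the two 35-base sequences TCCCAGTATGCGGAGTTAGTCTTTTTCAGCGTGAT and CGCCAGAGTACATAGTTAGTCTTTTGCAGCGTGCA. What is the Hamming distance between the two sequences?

10

Comparing position by position, 10 positions differ: 1 (T/C), 2 (C/G), 7 (T/A), 8 (A/G), 10 (G/A), 12 (G/A), 13 (G/T), 26 (T/G), 34 (A/C), 35 (T/A).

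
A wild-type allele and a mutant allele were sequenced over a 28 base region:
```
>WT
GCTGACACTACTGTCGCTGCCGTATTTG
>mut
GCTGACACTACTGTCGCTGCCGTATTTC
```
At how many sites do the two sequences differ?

1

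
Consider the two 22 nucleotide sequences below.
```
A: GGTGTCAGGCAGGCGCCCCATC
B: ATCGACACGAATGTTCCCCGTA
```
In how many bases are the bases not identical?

Comparing position by position, 11 bases differ: 1 (G/A), 2 (G/T), 3 (T/C), 5 (T/A), 8 (G/C), 10 (C/A), 12 (G/T), 14 (C/T), 15 (G/T), 20 (A/G), 22 (C/A).

11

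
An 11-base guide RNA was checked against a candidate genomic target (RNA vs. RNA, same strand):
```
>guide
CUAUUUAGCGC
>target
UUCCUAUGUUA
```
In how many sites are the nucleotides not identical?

8

Comparing position by position, 8 sites differ: 1 (C/U), 3 (A/C), 4 (U/C), 6 (U/A), 7 (A/U), 9 (C/U), 10 (G/U), 11 (C/A).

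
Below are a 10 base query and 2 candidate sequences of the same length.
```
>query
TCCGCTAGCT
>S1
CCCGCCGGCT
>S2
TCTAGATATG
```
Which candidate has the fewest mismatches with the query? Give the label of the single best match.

S1 differs at 3 sites; S2 differs at 8 sites. The closest is S1.

S1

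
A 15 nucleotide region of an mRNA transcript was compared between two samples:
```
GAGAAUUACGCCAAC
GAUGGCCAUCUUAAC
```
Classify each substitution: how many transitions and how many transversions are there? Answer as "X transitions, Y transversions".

7 transitions, 2 transversions

Transitions (purine↔purine or pyrimidine↔pyrimidine): 4 A→G, 5 A→G, 6 U→C, 7 U→C, 9 C→U, 11 C→U, 12 C→U.
Transversions (purine↔pyrimidine): 3 G→U, 10 G→C.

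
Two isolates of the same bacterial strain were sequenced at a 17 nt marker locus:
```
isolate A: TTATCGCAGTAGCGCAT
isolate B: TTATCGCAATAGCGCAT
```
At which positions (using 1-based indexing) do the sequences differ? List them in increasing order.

Scanning 1-based: 9: G/A.

9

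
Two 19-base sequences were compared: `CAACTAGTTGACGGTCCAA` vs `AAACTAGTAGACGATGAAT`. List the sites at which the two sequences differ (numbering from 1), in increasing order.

Scanning 1-based: 1: C/A; 9: T/A; 14: G/A; 16: C/G; 17: C/A; 19: A/T.

1, 9, 14, 16, 17, 19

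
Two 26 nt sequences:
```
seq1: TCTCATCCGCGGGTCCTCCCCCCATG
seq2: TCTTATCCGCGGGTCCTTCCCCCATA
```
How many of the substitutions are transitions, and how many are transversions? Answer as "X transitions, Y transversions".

Transitions (purine↔purine or pyrimidine↔pyrimidine): 4 C→T, 18 C→T, 26 G→A.
Transversions (purine↔pyrimidine): none.

3 transitions, 0 transversions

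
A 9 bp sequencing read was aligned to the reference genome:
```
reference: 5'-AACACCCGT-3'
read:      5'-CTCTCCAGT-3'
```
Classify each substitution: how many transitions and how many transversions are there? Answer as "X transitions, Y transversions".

Mismatches (1-based):
base 1: A→C (purine→pyrimidine, transversion)
base 2: A→T (purine→pyrimidine, transversion)
base 4: A→T (purine→pyrimidine, transversion)
base 7: C→A (pyrimidine→purine, transversion)

0 transitions, 4 transversions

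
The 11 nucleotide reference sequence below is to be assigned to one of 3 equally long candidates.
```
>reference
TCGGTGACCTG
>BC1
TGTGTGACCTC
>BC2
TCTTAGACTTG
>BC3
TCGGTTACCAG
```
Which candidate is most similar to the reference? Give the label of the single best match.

Hamming distances to reference — BC1: 3; BC2: 4; BC3: 2.
Smallest is BC3 with 2 mismatches.

BC3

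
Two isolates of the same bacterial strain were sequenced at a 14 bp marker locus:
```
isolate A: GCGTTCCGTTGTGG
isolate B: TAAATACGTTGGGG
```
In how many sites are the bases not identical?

6

Mismatches (1-based): site 1: G→T; site 2: C→A; site 3: G→A; site 4: T→A; site 6: C→A; site 12: T→G.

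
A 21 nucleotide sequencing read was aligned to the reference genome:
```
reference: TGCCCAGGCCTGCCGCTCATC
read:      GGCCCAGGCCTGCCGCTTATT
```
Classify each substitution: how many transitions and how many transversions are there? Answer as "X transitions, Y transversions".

2 transitions, 1 transversion

Mismatches (1-based):
site 1: T→G (pyrimidine→purine, transversion)
site 18: C→T (pyrimidine→pyrimidine, transition)
site 21: C→T (pyrimidine→pyrimidine, transition)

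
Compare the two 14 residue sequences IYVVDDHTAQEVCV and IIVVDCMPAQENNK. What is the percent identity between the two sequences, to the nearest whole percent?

Mismatches at positions 2, 6, 7, 8, 12, 13, 14 (1-based): 7 of 14.
Identical positions: 7/14 = 50% → 50%.

50%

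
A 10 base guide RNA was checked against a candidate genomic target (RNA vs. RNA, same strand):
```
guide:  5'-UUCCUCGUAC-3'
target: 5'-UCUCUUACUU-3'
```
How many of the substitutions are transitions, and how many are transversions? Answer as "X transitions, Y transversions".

Transitions (purine↔purine or pyrimidine↔pyrimidine): 2 U→C, 3 C→U, 6 C→U, 7 G→A, 8 U→C, 10 C→U.
Transversions (purine↔pyrimidine): 9 A→U.

6 transitions, 1 transversion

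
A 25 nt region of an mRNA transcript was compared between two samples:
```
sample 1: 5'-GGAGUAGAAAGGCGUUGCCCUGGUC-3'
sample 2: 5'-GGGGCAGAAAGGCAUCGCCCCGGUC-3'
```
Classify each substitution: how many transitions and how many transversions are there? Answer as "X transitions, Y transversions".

Transitions (purine↔purine or pyrimidine↔pyrimidine): 3 A→G, 5 U→C, 14 G→A, 16 U→C, 21 U→C.
Transversions (purine↔pyrimidine): none.

5 transitions, 0 transversions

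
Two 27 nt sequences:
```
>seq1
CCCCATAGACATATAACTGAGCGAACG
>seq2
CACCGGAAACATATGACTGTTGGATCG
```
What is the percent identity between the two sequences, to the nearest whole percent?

67%

9 positions differ (2, 5, 6, 8, 15, 20, 21, 22, 25), so 18 of 27 match: 18/27 = 66.67%.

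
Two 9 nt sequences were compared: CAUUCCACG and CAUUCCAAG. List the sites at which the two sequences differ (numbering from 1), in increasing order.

8

Scanning 1-based: 8: C/A.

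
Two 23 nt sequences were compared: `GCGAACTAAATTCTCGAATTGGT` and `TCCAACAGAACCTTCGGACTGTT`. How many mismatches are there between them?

Comparing position by position, 10 sites differ: 1 (G/T), 3 (G/C), 7 (T/A), 8 (A/G), 11 (T/C), 12 (T/C), 13 (C/T), 17 (A/G), 19 (T/C), 22 (G/T).

10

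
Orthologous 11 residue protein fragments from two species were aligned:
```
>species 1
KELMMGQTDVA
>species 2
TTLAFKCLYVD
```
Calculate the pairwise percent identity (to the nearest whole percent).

18%

Mismatches at positions 1, 2, 4, 5, 6, 7, 8, 9, 11 (1-based): 9 of 11.
Identical positions: 2/11 = 18.18% → 18%.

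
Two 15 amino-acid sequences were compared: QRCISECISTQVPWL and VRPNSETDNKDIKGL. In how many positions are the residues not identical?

11

Comparing position by position, 11 positions differ: 1 (Q/V), 3 (C/P), 4 (I/N), 7 (C/T), 8 (I/D), 9 (S/N), 10 (T/K), 11 (Q/D), 12 (V/I), 13 (P/K), 14 (W/G).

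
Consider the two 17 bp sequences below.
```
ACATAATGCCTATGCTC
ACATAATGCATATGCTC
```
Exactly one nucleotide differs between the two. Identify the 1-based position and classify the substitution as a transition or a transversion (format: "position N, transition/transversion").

position 10, transversion

Position 10 changes C→A. C is a pyrimidine and A is a purine, so this is a transversion.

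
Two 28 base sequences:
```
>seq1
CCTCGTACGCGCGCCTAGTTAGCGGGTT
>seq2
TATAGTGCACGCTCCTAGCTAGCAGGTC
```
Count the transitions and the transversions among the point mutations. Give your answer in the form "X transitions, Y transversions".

Mismatches (1-based):
base 1: C→T (pyrimidine→pyrimidine, transition)
base 2: C→A (pyrimidine→purine, transversion)
base 4: C→A (pyrimidine→purine, transversion)
base 7: A→G (purine→purine, transition)
base 9: G→A (purine→purine, transition)
base 13: G→T (purine→pyrimidine, transversion)
base 19: T→C (pyrimidine→pyrimidine, transition)
base 24: G→A (purine→purine, transition)
base 28: T→C (pyrimidine→pyrimidine, transition)

6 transitions, 3 transversions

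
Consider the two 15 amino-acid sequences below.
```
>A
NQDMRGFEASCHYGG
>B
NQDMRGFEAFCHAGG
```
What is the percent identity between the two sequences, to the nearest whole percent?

87%

2 positions differ (10, 13), so 13 of 15 match: 13/15 = 86.67%.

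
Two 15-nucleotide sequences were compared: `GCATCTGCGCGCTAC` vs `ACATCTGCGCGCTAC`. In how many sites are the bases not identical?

1

Comparing position by position, 1 site differs: 1 (G/A).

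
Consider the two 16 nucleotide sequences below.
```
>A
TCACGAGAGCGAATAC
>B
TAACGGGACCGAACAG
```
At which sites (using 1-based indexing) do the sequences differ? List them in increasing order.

Scanning 1-based: 2: C/A; 6: A/G; 9: G/C; 14: T/C; 16: C/G.

2, 6, 9, 14, 16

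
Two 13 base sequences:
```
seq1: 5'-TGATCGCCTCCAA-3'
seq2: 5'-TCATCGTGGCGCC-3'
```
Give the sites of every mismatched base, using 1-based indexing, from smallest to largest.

Scanning 1-based: 2: G/C; 7: C/T; 8: C/G; 9: T/G; 11: C/G; 12: A/C; 13: A/C.

2, 7, 8, 9, 11, 12, 13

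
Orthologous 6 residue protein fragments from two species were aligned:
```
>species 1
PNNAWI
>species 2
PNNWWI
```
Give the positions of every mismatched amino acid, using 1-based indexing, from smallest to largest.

Differences at position 4 (A→W).

4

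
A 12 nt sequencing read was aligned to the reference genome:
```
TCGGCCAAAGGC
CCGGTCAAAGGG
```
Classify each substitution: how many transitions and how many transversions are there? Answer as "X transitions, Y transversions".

2 transitions, 1 transversion

Transitions (purine↔purine or pyrimidine↔pyrimidine): 1 T→C, 5 C→T.
Transversions (purine↔pyrimidine): 12 C→G.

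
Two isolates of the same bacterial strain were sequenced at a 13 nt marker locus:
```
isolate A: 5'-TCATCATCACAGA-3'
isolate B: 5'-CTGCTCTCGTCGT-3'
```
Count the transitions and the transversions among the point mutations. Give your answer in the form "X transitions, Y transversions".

7 transitions, 3 transversions

Mismatches (1-based):
site 1: T→C (pyrimidine→pyrimidine, transition)
site 2: C→T (pyrimidine→pyrimidine, transition)
site 3: A→G (purine→purine, transition)
site 4: T→C (pyrimidine→pyrimidine, transition)
site 5: C→T (pyrimidine→pyrimidine, transition)
site 6: A→C (purine→pyrimidine, transversion)
site 9: A→G (purine→purine, transition)
site 10: C→T (pyrimidine→pyrimidine, transition)
site 11: A→C (purine→pyrimidine, transversion)
site 13: A→T (purine→pyrimidine, transversion)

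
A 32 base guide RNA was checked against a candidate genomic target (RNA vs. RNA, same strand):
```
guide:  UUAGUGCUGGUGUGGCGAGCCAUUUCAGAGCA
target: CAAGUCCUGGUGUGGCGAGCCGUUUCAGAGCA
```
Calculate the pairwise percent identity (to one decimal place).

87.5%

4 positions differ (1, 2, 6, 22), so 28 of 32 match: 28/32 = 87.5%.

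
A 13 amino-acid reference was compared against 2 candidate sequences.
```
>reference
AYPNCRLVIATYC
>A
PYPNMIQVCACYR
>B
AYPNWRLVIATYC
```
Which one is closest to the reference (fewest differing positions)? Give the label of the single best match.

Hamming distances to reference — A: 7; B: 1.
Smallest is B with 1 mismatch.

B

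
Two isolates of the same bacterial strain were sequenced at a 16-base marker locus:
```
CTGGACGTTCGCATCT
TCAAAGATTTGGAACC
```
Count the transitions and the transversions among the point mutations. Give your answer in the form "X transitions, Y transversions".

Mismatches (1-based):
position 1: C→T (pyrimidine→pyrimidine, transition)
position 2: T→C (pyrimidine→pyrimidine, transition)
position 3: G→A (purine→purine, transition)
position 4: G→A (purine→purine, transition)
position 6: C→G (pyrimidine→purine, transversion)
position 7: G→A (purine→purine, transition)
position 10: C→T (pyrimidine→pyrimidine, transition)
position 12: C→G (pyrimidine→purine, transversion)
position 14: T→A (pyrimidine→purine, transversion)
position 16: T→C (pyrimidine→pyrimidine, transition)

7 transitions, 3 transversions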